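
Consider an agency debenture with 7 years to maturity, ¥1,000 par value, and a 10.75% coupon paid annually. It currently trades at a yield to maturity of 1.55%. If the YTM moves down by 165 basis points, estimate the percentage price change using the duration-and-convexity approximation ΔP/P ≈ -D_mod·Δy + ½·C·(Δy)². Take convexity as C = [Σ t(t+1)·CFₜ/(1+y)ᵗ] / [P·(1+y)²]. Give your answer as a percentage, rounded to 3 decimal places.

With y = 0.0155:
  t   CF        PV=CF/(1+0.0155)^t    t·PV        t(t+1)·PV
  1       107.50       105.8592       105.8592         211.7184
  2       107.50       104.2434       208.4868         625.4605
  3       107.50       102.6523       307.9569       1,231.8276
  4       107.50       101.0855       404.3419       2,021.7095
  5       107.50        99.5426       497.7128       2,986.2769
  6       107.50        98.0232       588.1392       4,116.9746
  7     1,107.50       994.4530     6,961.1707      55,689.3652
  Σ                  1,605.8591     9,073.6675      66,883.3327
P = 1,605.8591; D_Mac = 5.65035 yrs; D_mod = 5.56411 yrs; C = 40.38784.
Duration effect: -5.56411 × (-0.0165) = +0.091808
Convexity effect: 0.5 × 40.38784 × (-0.0165)² = +0.0054978
ΔP/P ≈ +0.091808 + 0.0054978 = +0.097306 = +9.7306%.

+9.731%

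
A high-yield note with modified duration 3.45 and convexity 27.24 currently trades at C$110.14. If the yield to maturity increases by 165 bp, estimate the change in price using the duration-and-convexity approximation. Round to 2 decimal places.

Duration effect: -D_mod·Δy = -3.45 × (+0.0165) = -0.056925
Convexity effect: ½·C·(Δy)² = 0.5 × 27.24 × (0.0165)² = +0.003708045
ΔP/P ≈ -0.056925 + 0.003708045 = -0.053216955
ΔP ≈ 110.14 × (-0.053216955) = -5.8613154237.

-C$5.86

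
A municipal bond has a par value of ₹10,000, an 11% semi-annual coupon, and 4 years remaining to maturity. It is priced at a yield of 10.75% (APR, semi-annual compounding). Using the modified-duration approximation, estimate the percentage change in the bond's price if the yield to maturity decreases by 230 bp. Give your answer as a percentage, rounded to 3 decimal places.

Periodic yield y = 0.05375. Modified duration first:
  t   CF        PV=CF/(1+0.05375)^t    t·PV
  1       550.00       521.9454       521.9454
  2       550.00       495.3219       990.6438
  3       550.00       470.0564     1,410.1691
  4       550.00       446.0796     1,784.3183
  5       550.00       423.3258     2,116.6291
  6       550.00       401.7327     2,410.3961
  7       550.00       381.2410     2,668.6869
  8    10,550.00     6,939.8768    55,519.0141
  Σ                 10,079.5795    67,421.8027
P = 10,079.5795; D_Mac = 6.68895 half-year periods = 3.34447 yrs; D_mod = 3.34447/(1+0.05375) = 3.17388 yrs.
ΔP/P ≈ -D_mod · Δy = -3.17388 × (-0.023) = +0.072999 = +7.2999%.

+7.300%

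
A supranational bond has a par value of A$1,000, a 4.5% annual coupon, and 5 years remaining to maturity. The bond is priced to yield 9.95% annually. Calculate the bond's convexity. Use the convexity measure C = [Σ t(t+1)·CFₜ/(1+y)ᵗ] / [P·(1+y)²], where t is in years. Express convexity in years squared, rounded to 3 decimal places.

21.732

With y = 0.0995:
  t   CF        PV=CF/(1+0.0995)^t    t·PV        t(t+1)·PV
  1        45.00        40.9277        40.9277          81.8554
  2        45.00        37.2239        74.4478         223.3435
  3        45.00        33.8553       101.5659         406.2637
  4        45.00        30.7916       123.1662         615.8310
  5     1,045.00       650.3395     3,251.6974      19,510.1845
  Σ                    793.1380     3,591.8051      20,837.4782
P = 793.1380.
Convexity = Σ t(t+1)·PV / [P·(1+y)²] = 20,837.4782 / (793.1380 × 1.208900) = 21.73231.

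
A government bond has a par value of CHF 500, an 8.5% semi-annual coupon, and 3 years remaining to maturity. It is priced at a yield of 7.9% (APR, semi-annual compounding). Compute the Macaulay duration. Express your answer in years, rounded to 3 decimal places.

2.713 years

Periodic yield y = 0.0395. Discount each cash flow and weight by its period:
  t   CF        PV=CF/(1+0.0395)^t    t·PV
  1        21.25        20.4425        20.4425
  2        21.25        19.6657        39.3314
  3        21.25        18.9184        56.7553
  4        21.25        18.1996        72.7983
  5        21.25        17.5080        87.5400
  6       521.25       413.1418     2,478.8506
  Σ                    507.8760     2,755.7182
Price P = Σ PV = 507.8760.
Macaulay duration = Σ(t·PV) / P = 2,755.7182 / 507.8760 = 5.42597 half-year periods.
In years: 5.42597 / 2 = 2.71298 years.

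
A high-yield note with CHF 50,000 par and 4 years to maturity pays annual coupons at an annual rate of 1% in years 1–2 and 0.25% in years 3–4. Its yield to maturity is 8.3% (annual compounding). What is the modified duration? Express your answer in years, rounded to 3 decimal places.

Periodic yield y = 0.083. First find Macaulay duration:
  t   CF        PV=CF/(1+0.083)^t    t·PV
  1       500.00       461.6805       461.6805
  2       500.00       426.2978       852.5956
  3       125.00        98.4067       295.2201
  4    50,125.00    36,436.8277   145,747.3109
  Σ                 37,423.2127   147,356.8071
P = 37,423.2127; Macaulay duration = 147,356.8071 / 37,423.2127 = 3.93758 years.
Modified duration = D_Mac / (1 + y) = 3.93758 / 1.083 = 3.63581 years.

3.636 years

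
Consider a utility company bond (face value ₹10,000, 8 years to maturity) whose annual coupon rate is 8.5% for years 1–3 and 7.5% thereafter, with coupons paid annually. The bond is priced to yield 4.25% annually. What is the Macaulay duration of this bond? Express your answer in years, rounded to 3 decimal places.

6.373 years

Periodic yield y = 0.0425. Discount each cash flow and weight by its year:
  t   CF        PV=CF/(1+0.0425)^t    t·PV
  1       850.00       815.3477       815.3477
  2       850.00       782.1081     1,564.2163
  3       850.00       750.2236     2,250.6709
  4       750.00       634.9756     2,539.9022
  5       750.00       609.0893     3,045.4463
  6       750.00       584.2583     3,505.5497
  7       750.00       560.4396     3,923.0772
  8    10,750.00     7,705.4846    61,643.8766
  Σ                 12,441.9268    79,288.0869
Price P = Σ PV = 12,441.9268.
Macaulay duration = Σ(t·PV) / P = 79,288.0869 / 12,441.9268 = 6.37265 years.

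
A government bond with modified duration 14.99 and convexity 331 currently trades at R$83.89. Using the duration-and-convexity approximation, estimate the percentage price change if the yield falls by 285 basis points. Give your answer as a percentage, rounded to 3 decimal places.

+56.164%

Duration effect: -D_mod·Δy = -14.99 × (-0.0285) = +0.427215
Convexity effect: ½·C·(Δy)² = 0.5 × 331 × (-0.0285)² = +0.134427375
ΔP/P ≈ +0.427215 + 0.134427375 = +0.561642375
= +56.1642375%.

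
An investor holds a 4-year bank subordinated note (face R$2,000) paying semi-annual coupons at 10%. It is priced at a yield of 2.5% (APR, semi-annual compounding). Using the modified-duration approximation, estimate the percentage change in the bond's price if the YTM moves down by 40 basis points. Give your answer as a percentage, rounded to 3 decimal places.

Periodic yield y = 0.0125. Modified duration first:
  t   CF        PV=CF/(1+0.0125)^t    t·PV
  1       100.00        98.7654        98.7654
  2       100.00        97.5461       195.0922
  3       100.00        96.3418       289.0255
  4       100.00        95.1524       380.6097
  5       100.00        93.9777       469.8885
  6       100.00        92.8175       556.9049
  7       100.00        91.6716       641.7011
  8     2,100.00     1,901.3367    15,210.6939
  Σ                  2,567.6093    17,842.6814
P = 2,567.6093; D_Mac = 6.94914 half-year periods = 3.47457 yrs; D_mod = 3.47457/(1+0.0125) = 3.43167 yrs.
ΔP/P ≈ -D_mod · Δy = -3.43167 × (-0.004) = +0.013727 = +1.3727%.

+1.373%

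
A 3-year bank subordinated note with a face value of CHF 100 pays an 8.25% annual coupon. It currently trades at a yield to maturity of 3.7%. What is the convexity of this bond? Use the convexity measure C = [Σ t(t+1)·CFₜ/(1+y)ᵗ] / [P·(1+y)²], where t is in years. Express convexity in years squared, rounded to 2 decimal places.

10.12

With y = 0.037:
  t   CF        PV=CF/(1+0.037)^t    t·PV        t(t+1)·PV
  1         8.25         7.9556         7.9556          15.9113
  2         8.25         7.6718        15.3436          46.0307
  3       108.25        97.0715       291.2144       1,164.8577
  Σ                    112.6989       314.5136       1,226.7997
P = 112.6989.
Convexity = Σ t(t+1)·PV / [P·(1+y)²] = 1,226.7997 / (112.6989 × 1.075369) = 10.12270.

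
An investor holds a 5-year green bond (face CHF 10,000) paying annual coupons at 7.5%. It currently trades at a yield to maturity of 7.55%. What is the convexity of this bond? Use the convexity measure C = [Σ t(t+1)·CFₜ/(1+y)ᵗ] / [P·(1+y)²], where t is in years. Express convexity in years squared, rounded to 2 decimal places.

With y = 0.0755:
  t   CF        PV=CF/(1+0.0755)^t    t·PV        t(t+1)·PV
  1       750.00       697.3501       697.3501       1,394.7001
  2       750.00       648.3962     1,296.7923       3,890.3770
  3       750.00       602.8788     1,808.6364       7,234.5457
  4       750.00       560.5568     2,242.2271      11,211.1355
  5    10,750.00     7,470.6156    37,353.0780     224,118.4681
  Σ                  9,979.7974    43,398.0839     247,849.2264
P = 9,979.7974.
Convexity = Σ t(t+1)·PV / [P·(1+y)²] = 247,849.2264 / (9,979.7974 × 1.156700) = 21.47064.

21.47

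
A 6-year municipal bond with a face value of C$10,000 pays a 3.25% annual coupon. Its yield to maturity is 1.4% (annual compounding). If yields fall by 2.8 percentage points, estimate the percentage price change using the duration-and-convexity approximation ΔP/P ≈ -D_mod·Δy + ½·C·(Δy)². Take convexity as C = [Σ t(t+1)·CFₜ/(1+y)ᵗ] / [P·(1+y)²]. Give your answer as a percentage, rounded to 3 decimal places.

With y = 0.014:
  t   CF        PV=CF/(1+0.014)^t    t·PV        t(t+1)·PV
  1       325.00       320.5128       320.5128         641.0256
  2       325.00       316.0876       632.1752       1,896.5256
  3       325.00       311.7235       935.1704       3,740.6816
  4       325.00       307.4196     1,229.6784       6,148.3918
  5       325.00       303.1751     1,515.8757       9,095.2542
  6    10,325.00     9,498.6597    56,991.9584     398,943.7088
  Σ                 11,057.5783    61,625.3709     420,465.5876
P = 11,057.5783; D_Mac = 5.57313 yrs; D_mod = 5.49619 yrs; C = 36.98235.
Duration effect: -5.49619 × (-0.028) = +0.153893
Convexity effect: 0.5 × 36.98235 × (-0.028)² = +0.0144971
ΔP/P ≈ +0.153893 + 0.0144971 = +0.168390 = +16.8390%.

+16.839%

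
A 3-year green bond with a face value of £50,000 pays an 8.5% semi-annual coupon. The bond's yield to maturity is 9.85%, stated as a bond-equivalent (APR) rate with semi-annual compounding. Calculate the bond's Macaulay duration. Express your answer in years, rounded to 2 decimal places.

2.70 years

Periodic yield y = 0.04925. Discount each cash flow and weight by its period:
  t   CF        PV=CF/(1+0.04925)^t    t·PV
  1     2,125.00     2,025.2561     2,025.2561
  2     2,125.00     1,930.1941     3,860.3882
  3     2,125.00     1,839.5941     5,518.7822
  4     2,125.00     1,753.2467     7,012.9867
  5     2,125.00     1,670.9523     8,354.7614
  6    52,125.00    39,063.5943   234,381.5657
  Σ                 48,282.8375   261,153.7402
Price P = Σ PV = 48,282.8375.
Macaulay duration = Σ(t·PV) / P = 261,153.7402 / 48,282.8375 = 5.40883 half-year periods.
In years: 5.40883 / 2 = 2.70442 years.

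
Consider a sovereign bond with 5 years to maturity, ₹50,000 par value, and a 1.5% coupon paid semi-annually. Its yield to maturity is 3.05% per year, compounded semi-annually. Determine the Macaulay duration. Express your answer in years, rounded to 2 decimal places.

4.83 years

Periodic yield y = 0.01525. Discount each cash flow and weight by its period:
  t   CF        PV=CF/(1+0.01525)^t    t·PV
  1       375.00       369.3672       369.3672
  2       375.00       363.8189       727.6378
  3       375.00       358.3540     1,075.0620
  4       375.00       352.9712     1,411.8848
  5       375.00       347.6692     1,738.3462
  6       375.00       342.4469     2,054.6816
  7       375.00       337.3031     2,361.1214
  8       375.00       332.2365     2,657.8916
  9       375.00       327.2460     2,945.2136
  10   50,375.00    43,299.7190   432,997.1896
  Σ                 46,431.1319   448,338.3959
Price P = Σ PV = 46,431.1319.
Macaulay duration = Σ(t·PV) / P = 448,338.3959 / 46,431.1319 = 9.65599 half-year periods.
In years: 9.65599 / 2 = 4.82799 years.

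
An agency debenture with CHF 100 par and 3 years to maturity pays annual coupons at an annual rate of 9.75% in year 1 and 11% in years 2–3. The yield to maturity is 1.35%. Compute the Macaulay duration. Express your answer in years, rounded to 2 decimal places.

Periodic yield y = 0.0135. Discount each cash flow and weight by its year:
  t   CF        PV=CF/(1+0.0135)^t    t·PV
  1         9.75         9.6201         9.6201
  2        11.00        10.7089        21.4178
  3       111.00       106.6232       319.8696
  Σ                    126.9522       350.9075
Price P = Σ PV = 126.9522.
Macaulay duration = Σ(t·PV) / P = 350.9075 / 126.9522 = 2.76409 years.

2.76 years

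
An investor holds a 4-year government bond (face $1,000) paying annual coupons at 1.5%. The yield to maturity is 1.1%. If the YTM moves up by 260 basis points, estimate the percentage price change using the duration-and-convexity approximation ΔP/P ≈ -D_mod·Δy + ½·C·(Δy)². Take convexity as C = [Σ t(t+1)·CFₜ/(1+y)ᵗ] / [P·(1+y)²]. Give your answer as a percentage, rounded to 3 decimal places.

With y = 0.011:
  t   CF        PV=CF/(1+0.011)^t    t·PV        t(t+1)·PV
  1        15.00        14.8368        14.8368          29.6736
  2        15.00        14.6754        29.3507          88.0522
  3        15.00        14.5157        43.5471         174.1883
  4     1,015.00       971.5416     3,886.1666      19,430.8328
  Σ                  1,015.5695     3,973.9012      19,722.7469
P = 1,015.5695; D_Mac = 3.91298 yrs; D_mod = 3.87040 yrs; C = 19.00008.
Duration effect: -3.87040 × (+0.026) = -0.100630
Convexity effect: 0.5 × 19.00008 × (0.026)² = +0.0064220
ΔP/P ≈ -0.100630 + 0.0064220 = -0.094208 = -9.4208%.

-9.421%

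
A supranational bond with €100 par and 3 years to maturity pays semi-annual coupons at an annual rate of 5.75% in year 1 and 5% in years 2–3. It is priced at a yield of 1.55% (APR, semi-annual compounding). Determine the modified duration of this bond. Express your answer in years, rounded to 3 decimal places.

Periodic yield y = 0.00775. First find Macaulay duration:
  t   CF        PV=CF/(1+0.00775)^t    t·PV
  1        2.875         2.8529         2.8529
  2        2.875         2.8310         5.6619
  3        2.500         2.4428         7.3283
  4        2.500         2.4240         9.6959
  5        2.500         2.4053        12.0267
  6      102.500        97.8604       587.1625
  Σ                    110.8163       624.7281
P = 110.8163; Macaulay duration = 624.7281 / 110.8163 = 5.63751 half-year periods = 2.81875 years.
Modified duration = D_Mac / (1 + y) = 2.81875 / 1.00775 = 2.79708 years.

2.797 years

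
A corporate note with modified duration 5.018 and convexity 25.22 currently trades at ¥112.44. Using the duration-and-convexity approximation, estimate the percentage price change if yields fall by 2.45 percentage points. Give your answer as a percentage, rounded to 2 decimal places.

+13.05%

Duration effect: -D_mod·Δy = -5.018 × (-0.0245) = +0.122941
Convexity effect: ½·C·(Δy)² = 0.5 × 25.22 × (-0.0245)² = +0.0075691525
ΔP/P ≈ +0.122941 + 0.0075691525 = +0.1305101525
= +13.05101525%.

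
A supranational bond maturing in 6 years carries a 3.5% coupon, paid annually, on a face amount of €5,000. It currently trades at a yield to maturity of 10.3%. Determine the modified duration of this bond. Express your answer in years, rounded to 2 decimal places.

Periodic yield y = 0.103. First find Macaulay duration:
  t   CF        PV=CF/(1+0.103)^t    t·PV
  1       175.00       158.6582       158.6582
  2       175.00       143.8424       287.6849
  3       175.00       130.4102       391.2306
  4       175.00       118.2323       472.9290
  5       175.00       107.1915       535.9577
  6     5,175.00     2,873.8049    17,242.8293
  Σ                  3,532.1395    19,089.2897
P = 3,532.1395; Macaulay duration = 19,089.2897 / 3,532.1395 = 5.40446 years.
Modified duration = D_Mac / (1 + y) = 5.40446 / 1.103 = 4.89978 years.

4.90 years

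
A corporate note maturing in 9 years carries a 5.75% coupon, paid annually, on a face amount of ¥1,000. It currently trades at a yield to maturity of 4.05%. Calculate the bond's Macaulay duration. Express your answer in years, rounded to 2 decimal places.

7.38 years

Periodic yield y = 0.0405. Discount each cash flow and weight by its year:
  t   CF        PV=CF/(1+0.0405)^t    t·PV
  1        57.50        55.2619        55.2619
  2        57.50        53.1109       106.2218
  3        57.50        51.0436       153.1309
  4        57.50        49.0568       196.2273
  5        57.50        47.1474       235.7368
  6        57.50        45.3122       271.8733
  7        57.50        43.5485       304.8395
  8        57.50        41.8534       334.8275
  9     1,057.50       739.7783     6,658.0051
  Σ                  1,126.1131     8,316.1243
Price P = Σ PV = 1,126.1131.
Macaulay duration = Σ(t·PV) / P = 8,316.1243 / 1,126.1131 = 7.38480 years.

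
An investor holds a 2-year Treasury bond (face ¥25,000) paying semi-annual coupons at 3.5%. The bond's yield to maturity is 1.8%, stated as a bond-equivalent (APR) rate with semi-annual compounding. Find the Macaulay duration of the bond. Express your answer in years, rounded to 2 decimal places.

1.95 years

Periodic yield y = 0.009. Discount each cash flow and weight by its period:
  t   CF        PV=CF/(1+0.009)^t    t·PV
  1       437.50       433.5976       433.5976
  2       437.50       429.7301       859.4601
  3       437.50       425.8970     1,277.6909
  4    25,437.50    24,541.9893    98,167.9570
  Σ                 25,831.2139   100,738.7057
Price P = Σ PV = 25,831.2139.
Macaulay duration = Σ(t·PV) / P = 100,738.7057 / 25,831.2139 = 3.89988 half-year periods.
In years: 3.89988 / 2 = 1.94994 years.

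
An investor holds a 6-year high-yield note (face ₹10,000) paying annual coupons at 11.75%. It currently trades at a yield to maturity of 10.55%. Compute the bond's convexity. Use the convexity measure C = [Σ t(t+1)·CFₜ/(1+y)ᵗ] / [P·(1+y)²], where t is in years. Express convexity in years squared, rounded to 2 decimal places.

24.32

With y = 0.1055:
  t   CF        PV=CF/(1+0.1055)^t    t·PV        t(t+1)·PV
  1     1,175.00     1,062.8675     1,062.8675       2,125.7350
  2     1,175.00       961.4360     1,922.8720       5,768.6159
  3     1,175.00       869.6843     2,609.0529      10,436.2115
  4     1,175.00       786.6886     3,146.7546      15,733.7728
  5     1,175.00       711.6134     3,558.0671      21,348.4027
  6    11,175.00     6,122.0243    36,732.1459     257,125.0213
  Σ                 10,514.3141    49,031.7599     312,537.7592
P = 10,514.3141.
Convexity = Σ t(t+1)·PV / [P·(1+y)²] = 312,537.7592 / (10,514.3141 × 1.222130) = 24.32227.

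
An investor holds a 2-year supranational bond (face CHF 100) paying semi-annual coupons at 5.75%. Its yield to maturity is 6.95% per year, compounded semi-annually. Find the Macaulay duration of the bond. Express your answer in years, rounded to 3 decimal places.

1.917 years

Periodic yield y = 0.03475. Discount each cash flow and weight by its period:
  t   CF        PV=CF/(1+0.03475)^t    t·PV
  1        2.875         2.7784         2.7784
  2        2.875         2.6851         5.3703
  3        2.875         2.5950         7.7849
  4      102.875        89.7363       358.9452
  Σ                     97.7948       374.8788
Price P = Σ PV = 97.7948.
Macaulay duration = Σ(t·PV) / P = 374.8788 / 97.7948 = 3.83332 half-year periods.
In years: 3.83332 / 2 = 1.91666 years.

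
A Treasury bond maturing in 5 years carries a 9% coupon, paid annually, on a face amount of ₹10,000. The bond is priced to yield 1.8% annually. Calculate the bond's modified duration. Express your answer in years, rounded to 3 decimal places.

Periodic yield y = 0.018. First find Macaulay duration:
  t   CF        PV=CF/(1+0.018)^t    t·PV
  1       900.00       884.0864       884.0864
  2       900.00       868.4543     1,736.9085
  3       900.00       853.0985     2,559.2955
  4       900.00       838.0142     3,352.0570
  5    10,900.00     9,969.8267    49,849.1333
  Σ                 13,413.4801    58,381.4808
P = 13,413.4801; Macaulay duration = 58,381.4808 / 13,413.4801 = 4.35245 years.
Modified duration = D_Mac / (1 + y) = 4.35245 / 1.018 = 4.27549 years.

4.275 years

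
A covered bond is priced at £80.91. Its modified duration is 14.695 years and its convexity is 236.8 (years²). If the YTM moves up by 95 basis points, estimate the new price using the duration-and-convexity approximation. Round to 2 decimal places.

£70.48

Duration effect: -D_mod·Δy = -14.695 × (+0.0095) = -0.1396025
Convexity effect: ½·C·(Δy)² = 0.5 × 236.8 × (0.0095)² = +0.0106856
ΔP/P ≈ -0.1396025 + 0.0106856 = -0.1289169
New price ≈ 80.91 × (1 - 0.1289169) = 70.479333621.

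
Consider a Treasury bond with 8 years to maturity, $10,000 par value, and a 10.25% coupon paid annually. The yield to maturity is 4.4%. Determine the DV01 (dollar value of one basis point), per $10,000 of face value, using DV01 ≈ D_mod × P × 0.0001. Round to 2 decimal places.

$8.21

Periodic yield y = 0.044.
  t   CF        PV=CF/(1+0.044)^t    t·PV
  1     1,025.00       981.8008       981.8008
  2     1,025.00       940.4222     1,880.8444
  3     1,025.00       900.7875     2,702.3626
  4     1,025.00       862.8233     3,451.2932
  5     1,025.00       826.4591     4,132.2956
  6     1,025.00       791.6275     4,749.7650
  7     1,025.00       758.2639     5,307.8472
  8    11,025.00     7,812.2226    62,497.7807
  Σ                 13,874.4069    85,703.9895
P = 13,874.4069; D_Mac = 6.17713 yrs; D_mod = 5.91679 yrs.
DV01 ≈ 5.91679 × 13,874.4069 × 0.0001 = 8.209194.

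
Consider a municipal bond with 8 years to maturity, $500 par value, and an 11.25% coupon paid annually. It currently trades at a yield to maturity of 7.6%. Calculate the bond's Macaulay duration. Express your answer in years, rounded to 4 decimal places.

Periodic yield y = 0.076. Discount each cash flow and weight by its year:
  t   CF        PV=CF/(1+0.076)^t    t·PV
  1        56.25        52.2770        52.2770
  2        56.25        48.5845        97.1691
  3        56.25        45.1529       135.4587
  4        56.25        41.9637       167.8547
  5        56.25        38.9997       194.9985
  6        56.25        36.2451       217.4704
  7        56.25        33.6850       235.7950
  8       556.25       309.5793     2,476.6341
  Σ                    606.4871     3,577.6573
Price P = Σ PV = 606.4871.
Macaulay duration = Σ(t·PV) / P = 3,577.6573 / 606.4871 = 5.89898 years.

5.8990 years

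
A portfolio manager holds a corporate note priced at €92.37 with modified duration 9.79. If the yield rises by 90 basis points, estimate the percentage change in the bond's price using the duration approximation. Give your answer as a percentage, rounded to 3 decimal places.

-8.811%

Duration approximation: ΔP/P ≈ -D_mod · Δy = -9.79 × (+0.009) = -0.088110.
As a percentage: -8.8110%.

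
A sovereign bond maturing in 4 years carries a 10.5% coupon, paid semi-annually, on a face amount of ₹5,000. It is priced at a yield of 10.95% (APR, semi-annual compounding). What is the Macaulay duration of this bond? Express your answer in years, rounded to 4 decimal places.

3.3619 years

Periodic yield y = 0.05475. Discount each cash flow and weight by its period:
  t   CF        PV=CF/(1+0.05475)^t    t·PV
  1       262.50       248.8741       248.8741
  2       262.50       235.9556       471.9111
  3       262.50       223.7076       671.1227
  4       262.50       212.0954       848.3814
  5       262.50       201.0859     1,005.4295
  6       262.50       190.6479     1,143.8876
  7       262.50       180.7518     1,265.2624
  8     5,262.50     3,435.5465    27,484.3723
  Σ                  4,928.6648    33,139.2414
Price P = Σ PV = 4,928.6648.
Macaulay duration = Σ(t·PV) / P = 33,139.2414 / 4,928.6648 = 6.72378 half-year periods.
In years: 6.72378 / 2 = 3.36189 years.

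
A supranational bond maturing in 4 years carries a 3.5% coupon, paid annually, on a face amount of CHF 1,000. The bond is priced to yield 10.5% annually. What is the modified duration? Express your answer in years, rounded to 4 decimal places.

Periodic yield y = 0.105. First find Macaulay duration:
  t   CF        PV=CF/(1+0.105)^t    t·PV
  1        35.00        31.6742        31.6742
  2        35.00        28.6644        57.3289
  3        35.00        25.9407        77.8220
  4     1,035.00       694.2106     2,776.8424
  Σ                    780.4899     2,943.6675
P = 780.4899; Macaulay duration = 2,943.6675 / 780.4899 = 3.77156 years.
Modified duration = D_Mac / (1 + y) = 3.77156 / 1.105 = 3.41318 years.

3.4132 years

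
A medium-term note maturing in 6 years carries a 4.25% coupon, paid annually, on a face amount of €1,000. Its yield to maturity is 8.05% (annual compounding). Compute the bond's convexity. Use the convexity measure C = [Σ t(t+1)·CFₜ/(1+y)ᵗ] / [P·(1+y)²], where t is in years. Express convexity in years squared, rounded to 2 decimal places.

30.86

With y = 0.0805:
  t   CF        PV=CF/(1+0.0805)^t    t·PV        t(t+1)·PV
  1        42.50        39.3336        39.3336          78.6673
  2        42.50        36.4032        72.8064         218.4191
  3        42.50        33.6911       101.0732         404.2927
  4        42.50        31.1810       124.7239         623.6197
  5        42.50        28.8579       144.2896         865.7377
  6     1,042.50       655.1299     3,930.7795      27,515.4568
  Σ                    824.5967     4,413.0063      29,706.1933
P = 824.5967.
Convexity = Σ t(t+1)·PV / [P·(1+y)²] = 29,706.1933 / (824.5967 × 1.167480) = 30.85715.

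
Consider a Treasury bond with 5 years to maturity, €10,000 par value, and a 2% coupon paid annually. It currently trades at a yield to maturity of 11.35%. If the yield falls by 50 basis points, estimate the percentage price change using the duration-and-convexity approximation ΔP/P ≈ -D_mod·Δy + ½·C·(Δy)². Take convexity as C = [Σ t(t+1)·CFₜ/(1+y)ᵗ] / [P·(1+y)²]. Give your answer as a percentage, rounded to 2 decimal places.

With y = 0.1135:
  t   CF        PV=CF/(1+0.1135)^t    t·PV        t(t+1)·PV
  1       200.00       179.6138       179.6138         359.2277
  2       200.00       161.3056       322.6113         967.8338
  3       200.00       144.8636       434.5909       1,738.3634
  4       200.00       130.0975       520.3902       2,601.9510
  5    10,200.00     5,958.6663    29,793.3315     178,759.9892
  Σ                  6,574.5469    31,250.5377     184,427.3650
P = 6,574.5469; D_Mac = 4.75326 yrs; D_mod = 4.26876 yrs; C = 22.62451.
Duration effect: -4.26876 × (-0.005) = +0.021344
Convexity effect: 0.5 × 22.62451 × (-0.005)² = +0.0002828
ΔP/P ≈ +0.021344 + 0.0002828 = +0.021627 = +2.1627%.

+2.16%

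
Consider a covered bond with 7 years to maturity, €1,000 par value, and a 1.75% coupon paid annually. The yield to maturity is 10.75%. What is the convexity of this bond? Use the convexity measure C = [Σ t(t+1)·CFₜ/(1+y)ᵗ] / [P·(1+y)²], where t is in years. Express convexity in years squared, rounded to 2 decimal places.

41.44

With y = 0.1075:
  t   CF        PV=CF/(1+0.1075)^t    t·PV        t(t+1)·PV
  1        17.50        15.8014        15.8014          31.6027
  2        17.50        14.2676        28.5352          85.6055
  3        17.50        12.8827        38.6481         154.5924
  4        17.50        11.6322        46.5289         232.6447
  5        17.50        10.5031        52.5157         315.0944
  6        17.50         9.4837        56.9019         398.3134
  7     1,017.50       497.8841     3,485.1888      27,881.5107
  Σ                    572.4548     3,724.1200      29,099.3637
P = 572.4548.
Convexity = Σ t(t+1)·PV / [P·(1+y)²] = 29,099.3637 / (572.4548 × 1.226556) = 41.44335.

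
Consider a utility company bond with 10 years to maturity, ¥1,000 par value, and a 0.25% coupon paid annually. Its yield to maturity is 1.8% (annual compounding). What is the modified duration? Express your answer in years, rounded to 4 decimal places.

9.7026 years

Periodic yield y = 0.018. First find Macaulay duration:
  t   CF        PV=CF/(1+0.018)^t    t·PV
  1         2.50         2.4558         2.4558
  2         2.50         2.4124         4.8247
  3         2.50         2.3697         7.1092
  4         2.50         2.3278         9.3113
  5         2.50         2.2867        11.4333
  6         2.50         2.2462        13.4774
  7         2.50         2.2065        15.4456
  8         2.50         2.1675        17.3399
  9         2.50         2.1292        19.1625
  10    1,002.50       838.6999     8,386.9992
  Σ                    859.3017     8,487.5588
P = 859.3017; Macaulay duration = 8,487.5588 / 859.3017 = 9.87727 years.
Modified duration = D_Mac / (1 + y) = 9.87727 / 1.018 = 9.70263 years.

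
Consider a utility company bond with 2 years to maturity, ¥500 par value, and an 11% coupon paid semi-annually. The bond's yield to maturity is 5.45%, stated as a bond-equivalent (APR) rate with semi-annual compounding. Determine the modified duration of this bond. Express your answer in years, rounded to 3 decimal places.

1.808 years

Periodic yield y = 0.02725. First find Macaulay duration:
  t   CF        PV=CF/(1+0.02725)^t    t·PV
  1        27.50        26.7705        26.7705
  2        27.50        26.0604        52.1207
  3        27.50        25.3691        76.1072
  4       527.50       473.7158     1,894.8632
  Σ                    551.9157     2,049.8616
P = 551.9157; Macaulay duration = 2,049.8616 / 551.9157 = 3.71408 half-year periods = 1.85704 years.
Modified duration = D_Mac / (1 + y) = 1.85704 / 1.02725 = 1.80778 years.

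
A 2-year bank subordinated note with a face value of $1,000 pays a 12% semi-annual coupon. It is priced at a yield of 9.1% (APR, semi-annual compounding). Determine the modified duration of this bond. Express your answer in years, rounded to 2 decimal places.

1.76 years

Periodic yield y = 0.0455. First find Macaulay duration:
  t   CF        PV=CF/(1+0.0455)^t    t·PV
  1        60.00        57.3888        57.3888
  2        60.00        54.8913       109.7825
  3        60.00        52.5024       157.5072
  4     1,060.00       887.1759     3,548.7034
  Σ                  1,051.9583     3,873.3820
P = 1,051.9583; Macaulay duration = 3,873.3820 / 1,051.9583 = 3.68207 half-year periods = 1.84103 years.
Modified duration = D_Mac / (1 + y) = 1.84103 / 1.0455 = 1.76091 years.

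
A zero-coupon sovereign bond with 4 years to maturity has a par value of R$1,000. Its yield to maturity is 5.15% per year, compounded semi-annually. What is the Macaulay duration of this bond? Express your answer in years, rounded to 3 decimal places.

4.000 years

A zero-coupon bond has a single cash flow at maturity, so its Macaulay duration equals its maturity: 4 years.
(Equivalently: 8 semi-annual periods ÷ 2 = 4 years.)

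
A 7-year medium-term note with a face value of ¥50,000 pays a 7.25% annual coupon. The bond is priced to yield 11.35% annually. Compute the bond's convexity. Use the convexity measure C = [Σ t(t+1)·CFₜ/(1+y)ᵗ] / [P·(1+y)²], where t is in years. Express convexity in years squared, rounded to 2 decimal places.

33.12

With y = 0.1135:
  t   CF        PV=CF/(1+0.1135)^t    t·PV        t(t+1)·PV
  1     3,625.00     3,255.5007     3,255.5007       6,511.0013
  2     3,625.00     2,923.6647     5,847.3295      17,541.9884
  3     3,625.00     2,625.6531     7,876.9593      31,507.8372
  4     3,625.00     2,358.0181     9,432.0722      47,160.3610
  5     3,625.00     2,117.6633    10,588.3164      63,529.8981
  6     3,625.00     1,901.8081    11,410.8483      79,875.9383
  7    53,625.00    25,265.9572   176,861.7002   1,414,893.6015
  Σ                 40,448.2650   225,272.7265   1,661,020.6259
P = 40,448.2650.
Convexity = Σ t(t+1)·PV / [P·(1+y)²] = 1,661,020.6259 / (40,448.2650 × 1.239882) = 33.12033.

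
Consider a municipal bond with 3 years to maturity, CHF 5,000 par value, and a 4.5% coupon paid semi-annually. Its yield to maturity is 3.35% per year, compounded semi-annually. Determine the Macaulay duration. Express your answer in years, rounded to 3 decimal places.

2.843 years

Periodic yield y = 0.01675. Discount each cash flow and weight by its period:
  t   CF        PV=CF/(1+0.01675)^t    t·PV
  1       112.50       110.6467       110.6467
  2       112.50       108.8239       217.6477
  3       112.50       107.0311       321.0933
  4       112.50       105.2679       421.0714
  5       112.50       103.5337       517.6684
  6     5,112.50     4,627.5193    27,765.1155
  Σ                  5,162.8224    29,353.2430
Price P = Σ PV = 5,162.8224.
Macaulay duration = Σ(t·PV) / P = 29,353.2430 / 5,162.8224 = 5.68550 half-year periods.
In years: 5.68550 / 2 = 2.84275 years.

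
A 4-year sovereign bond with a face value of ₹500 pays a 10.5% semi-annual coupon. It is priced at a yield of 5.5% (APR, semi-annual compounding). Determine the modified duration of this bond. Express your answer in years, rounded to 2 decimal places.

3.33 years

Periodic yield y = 0.0275. First find Macaulay duration:
  t   CF        PV=CF/(1+0.0275)^t    t·PV
  1        26.25        25.5474        25.5474
  2        26.25        24.8637        49.7274
  3        26.25        24.1982        72.5947
  4        26.25        23.5506        94.2024
  5        26.25        22.9203       114.6015
  6        26.25        22.3069       133.8411
  7        26.25        21.7098       151.9688
  8       526.25       423.5820     3,388.6557
  Σ                    588.6789     4,031.1391
P = 588.6789; Macaulay duration = 4,031.1391 / 588.6789 = 6.84777 half-year periods = 3.42389 years.
Modified duration = D_Mac / (1 + y) = 3.42389 / 1.0275 = 3.33225 years.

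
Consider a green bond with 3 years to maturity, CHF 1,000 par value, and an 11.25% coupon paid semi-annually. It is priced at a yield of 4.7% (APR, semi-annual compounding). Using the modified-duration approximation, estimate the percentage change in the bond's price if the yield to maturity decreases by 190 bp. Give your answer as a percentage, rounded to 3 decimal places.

+4.941%

Periodic yield y = 0.0235. Modified duration first:
  t   CF        PV=CF/(1+0.0235)^t    t·PV
  1        56.25        54.9585        54.9585
  2        56.25        53.6966       107.3932
  3        56.25        52.4637       157.3911
  4        56.25        51.2591       205.0365
  5        56.25        50.0822       250.4109
  6     1,056.25       918.8395     5,513.0368
  Σ                  1,181.2996     6,288.2270
P = 1,181.2996; D_Mac = 5.32314 half-year periods = 2.66157 yrs; D_mod = 2.66157/(1+0.0235) = 2.60046 yrs.
ΔP/P ≈ -D_mod · Δy = -2.60046 × (-0.019) = +0.049409 = +4.9409%.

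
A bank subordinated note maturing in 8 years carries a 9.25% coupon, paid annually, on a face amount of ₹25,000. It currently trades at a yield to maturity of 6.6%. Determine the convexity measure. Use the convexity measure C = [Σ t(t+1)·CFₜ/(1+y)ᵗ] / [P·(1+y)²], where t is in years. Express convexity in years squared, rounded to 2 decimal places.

With y = 0.066:
  t   CF        PV=CF/(1+0.066)^t    t·PV        t(t+1)·PV
  1     2,312.50     2,169.3246     2,169.3246       4,338.6492
  2     2,312.50     2,035.0137     4,070.0274      12,210.0821
  3     2,312.50     1,909.0185     5,727.0554      22,908.2215
  4     2,312.50     1,790.8241     7,163.2963      35,816.4814
  5     2,312.50     1,679.9475     8,399.7377      50,398.4259
  6     2,312.50     1,575.9358     9,455.6146      66,189.3024
  7     2,312.50     1,478.3638    10,348.5463      82,788.3707
  8    27,312.50    16,379.6198   131,036.9584   1,179,332.6256
  Σ                 29,018.0476   178,370.5606   1,453,982.1586
P = 29,018.0476.
Convexity = Σ t(t+1)·PV / [P·(1+y)²] = 1,453,982.1586 / (29,018.0476 × 1.136356) = 44.09369.

44.09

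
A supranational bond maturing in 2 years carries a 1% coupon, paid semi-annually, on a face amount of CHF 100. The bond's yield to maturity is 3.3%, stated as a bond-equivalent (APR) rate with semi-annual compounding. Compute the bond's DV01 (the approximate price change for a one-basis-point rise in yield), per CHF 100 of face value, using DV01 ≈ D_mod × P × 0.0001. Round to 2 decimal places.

CHF 0.02

Periodic yield y = 0.0165.
  t   CF        PV=CF/(1+0.0165)^t    t·PV
  1         0.50         0.4919         0.4919
  2         0.50         0.4839         0.9678
  3         0.50         0.4760         1.4281
  4       100.50        94.1318       376.5273
  Σ                     95.5837       379.4152
P = 95.5837; D_Mac = 3.96946 half-year periods = 1.98473 yrs; D_mod = 1.95251 yrs.
DV01 ≈ 1.95251 × 95.5837 × 0.0001 = 0.018663.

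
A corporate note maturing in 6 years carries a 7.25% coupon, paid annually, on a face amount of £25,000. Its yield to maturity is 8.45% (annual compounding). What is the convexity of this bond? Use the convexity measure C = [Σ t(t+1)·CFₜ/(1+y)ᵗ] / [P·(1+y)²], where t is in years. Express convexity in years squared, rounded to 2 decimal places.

With y = 0.0845:
  t   CF        PV=CF/(1+0.0845)^t    t·PV        t(t+1)·PV
  1     1,812.50     1,671.2771     1,671.2771       3,342.5542
  2     1,812.50     1,541.0577     3,082.1154       9,246.3463
  3     1,812.50     1,420.9845     4,262.9536      17,051.8142
  4     1,812.50     1,310.2670     5,241.0678      26,205.3392
  5     1,812.50     1,208.1761     6,040.8804      36,245.2824
  6    26,812.50    16,480.1049    98,880.6293     692,164.4053
  Σ                 23,631.8672   119,178.9236     784,255.7415
P = 23,631.8672.
Convexity = Σ t(t+1)·PV / [P·(1+y)²] = 784,255.7415 / (23,631.8672 × 1.176140) = 28.21633.

28.22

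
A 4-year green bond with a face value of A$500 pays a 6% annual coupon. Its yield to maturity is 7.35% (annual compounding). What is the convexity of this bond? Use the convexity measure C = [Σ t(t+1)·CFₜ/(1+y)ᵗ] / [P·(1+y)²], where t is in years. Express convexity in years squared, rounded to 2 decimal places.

With y = 0.0735:
  t   CF        PV=CF/(1+0.0735)^t    t·PV        t(t+1)·PV
  1        30.00        27.9460        27.9460          55.8919
  2        30.00        26.0326        52.0652         156.1955
  3        30.00        24.2502        72.7506         291.0023
  4       530.00       399.0871     1,596.3483       7,981.7417
  Σ                    477.3158     1,749.1100       8,484.8314
P = 477.3158.
Convexity = Σ t(t+1)·PV / [P·(1+y)²] = 8,484.8314 / (477.3158 × 1.152402) = 15.42529.

15.43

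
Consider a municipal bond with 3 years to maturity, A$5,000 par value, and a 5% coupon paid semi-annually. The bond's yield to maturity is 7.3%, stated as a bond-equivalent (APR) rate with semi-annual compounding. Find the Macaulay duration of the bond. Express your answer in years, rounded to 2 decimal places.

Periodic yield y = 0.0365. Discount each cash flow and weight by its period:
  t   CF        PV=CF/(1+0.0365)^t    t·PV
  1       125.00       120.5982       120.5982
  2       125.00       116.3513       232.7027
  3       125.00       112.2541       336.7622
  4       125.00       108.3011       433.2043
  5       125.00       104.4873       522.4365
  6     5,125.00     4,133.1202    24,798.7209
  Σ                  4,695.1121    26,444.4248
Price P = Σ PV = 4,695.1121.
Macaulay duration = Σ(t·PV) / P = 26,444.4248 / 4,695.1121 = 5.63233 half-year periods.
In years: 5.63233 / 2 = 2.81617 years.

2.82 years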